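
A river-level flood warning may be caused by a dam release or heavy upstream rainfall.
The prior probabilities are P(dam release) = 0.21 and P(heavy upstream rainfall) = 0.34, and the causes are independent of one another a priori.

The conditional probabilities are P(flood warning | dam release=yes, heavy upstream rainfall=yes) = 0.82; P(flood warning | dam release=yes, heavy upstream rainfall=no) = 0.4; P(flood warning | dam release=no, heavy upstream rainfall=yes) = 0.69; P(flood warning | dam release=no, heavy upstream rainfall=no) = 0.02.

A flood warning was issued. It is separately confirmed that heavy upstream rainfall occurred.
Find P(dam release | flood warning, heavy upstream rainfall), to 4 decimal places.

P(dam release | flood warning, heavy upstream rainfall) ≈ 0.2401

Sum P(flood warning|·) weighted by the priors over both values of dam release:
  P(flood warning | heavy upstream rainfall) = 0.69×0.79 + 0.82×0.21
        = 0.545100 + 0.172200 = 0.717300
The terms with dam release present sum to 0.172200, so
  P(dam release | flood warning, heavy upstream rainfall) = 0.172200 / 0.717300 ≈ 0.2401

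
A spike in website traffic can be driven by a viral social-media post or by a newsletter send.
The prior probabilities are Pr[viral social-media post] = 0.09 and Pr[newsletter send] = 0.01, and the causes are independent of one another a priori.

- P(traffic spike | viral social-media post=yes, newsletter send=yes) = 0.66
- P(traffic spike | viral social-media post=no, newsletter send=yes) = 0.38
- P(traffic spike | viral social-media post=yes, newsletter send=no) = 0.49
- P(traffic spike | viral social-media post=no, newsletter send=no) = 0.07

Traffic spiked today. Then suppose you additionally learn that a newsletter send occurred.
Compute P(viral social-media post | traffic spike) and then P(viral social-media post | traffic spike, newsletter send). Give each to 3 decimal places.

P(viral social-media post | traffic spike) ≈ 0.399; P(viral social-media post | traffic spike, newsletter send) ≈ 0.147

P(traffic spike) = 0.07×0.91×0.99 + 0.38×0.91×0.01 + 0.49×0.09×0.99 + 0.66×0.09×0.01 = 0.063063 + 0.003458 + 0.043659 + 0.000594 = 0.110774
The viral social-media post-present share is 0.043659 + 0.000594 = 0.044253.
So P(viral social-media post | traffic spike) = 0.044253/0.110774 ≈ 0.399.

Now condition on the additional information:
P(traffic spike | newsletter send) = 0.38·0.91 + 0.66·0.09 = 0.345800 + 0.059400 = 0.405200
Of this, 0.059400 comes from 0.66·0.09 (the viral social-media post=true cases).
Hence the posterior is 0.059400/0.405200 ≈ 0.147.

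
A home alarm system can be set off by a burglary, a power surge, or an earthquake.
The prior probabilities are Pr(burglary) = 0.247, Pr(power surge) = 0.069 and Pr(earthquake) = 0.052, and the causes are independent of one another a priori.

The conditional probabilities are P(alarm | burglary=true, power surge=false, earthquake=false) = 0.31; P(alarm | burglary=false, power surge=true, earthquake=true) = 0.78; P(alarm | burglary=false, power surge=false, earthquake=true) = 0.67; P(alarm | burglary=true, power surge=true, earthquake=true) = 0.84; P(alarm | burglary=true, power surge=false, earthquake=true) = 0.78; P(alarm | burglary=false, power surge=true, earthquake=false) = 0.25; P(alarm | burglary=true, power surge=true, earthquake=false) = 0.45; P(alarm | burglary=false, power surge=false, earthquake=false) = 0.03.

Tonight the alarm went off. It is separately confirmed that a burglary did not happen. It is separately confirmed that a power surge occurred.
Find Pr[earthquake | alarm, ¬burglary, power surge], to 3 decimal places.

Pr[earthquake | alarm, ¬burglary, power surge] ≈ 0.146

By total probability over both values of earthquake:
  P(alarm | ¬burglary, power surge) = 0.25×0.948 + 0.78×0.052
        = 0.237000 + 0.040560 = 0.277560
The terms with earthquake present sum to 0.040560, so
  P(earthquake | alarm, ¬burglary, power surge) = 0.040560 / 0.277560 ≈ 0.146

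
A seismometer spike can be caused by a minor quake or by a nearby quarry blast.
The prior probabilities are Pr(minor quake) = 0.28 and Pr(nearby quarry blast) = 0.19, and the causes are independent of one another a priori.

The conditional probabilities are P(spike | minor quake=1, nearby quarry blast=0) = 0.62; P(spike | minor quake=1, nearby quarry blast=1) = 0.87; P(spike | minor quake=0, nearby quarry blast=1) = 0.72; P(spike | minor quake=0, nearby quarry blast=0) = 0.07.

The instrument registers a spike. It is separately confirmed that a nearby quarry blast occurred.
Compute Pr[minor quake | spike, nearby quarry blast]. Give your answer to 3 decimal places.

Pr[minor quake | spike, nearby quarry blast] ≈ 0.320

P(spike | nearby quarry blast) = 0.72×0.72 + 0.87×0.28 = 0.518400 + 0.243600 = 0.762000
Restricting to configurations with minor quake present: 0.87×0.28 = 0.243600.
So P(minor quake | spike, nearby quarry blast) = 0.243600/0.762000 ≈ 0.320.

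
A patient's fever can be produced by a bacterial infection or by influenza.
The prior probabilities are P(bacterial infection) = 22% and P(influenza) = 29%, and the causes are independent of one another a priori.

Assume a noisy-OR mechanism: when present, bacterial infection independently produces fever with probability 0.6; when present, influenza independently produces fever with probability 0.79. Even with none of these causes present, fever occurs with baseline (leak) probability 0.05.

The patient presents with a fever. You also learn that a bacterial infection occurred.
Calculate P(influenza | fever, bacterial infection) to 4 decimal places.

Under noisy-OR, P(fever | causes) = 1 − (1−0.05)·∏(1−qᵢ) over the active causes.
P(fever | bacterial infection) = 0.62×0.71 + 0.9202×0.29 = 0.440200 + 0.266858 = 0.707058
Restricting to configurations with influenza present: 0.9202×0.29 = 0.266858.
P(influenza | fever, bacterial infection) = 0.266858 / 0.707058 ≈ 0.3774

P(influenza | fever, bacterial infection) ≈ 0.3774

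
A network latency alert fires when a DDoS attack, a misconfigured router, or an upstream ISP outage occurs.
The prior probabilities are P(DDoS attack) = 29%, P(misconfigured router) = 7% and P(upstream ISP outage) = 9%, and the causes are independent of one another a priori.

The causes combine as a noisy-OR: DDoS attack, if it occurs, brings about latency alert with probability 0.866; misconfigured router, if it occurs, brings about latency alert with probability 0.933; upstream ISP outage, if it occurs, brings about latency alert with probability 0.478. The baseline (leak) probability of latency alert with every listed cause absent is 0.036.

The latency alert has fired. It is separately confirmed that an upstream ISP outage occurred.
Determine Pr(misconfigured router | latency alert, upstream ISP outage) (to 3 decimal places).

Under noisy-OR, P(latency alert | causes) = 1 − (1−0.036)·∏(1−qᵢ) over the active causes.
Sum P(latency alert|·) weighted by the priors over the 4 (DDoS attack, misconfigured router) configurations:
  P(latency alert | upstream ISP outage) = 0.496792×0.71×0.93 + 0.966285×0.71×0.07 + 0.93257×0.29×0.93 + 0.995482×0.29×0.07
        = 0.328032 + 0.048024 + 0.251514 + 0.020208 = 0.647778
The terms with misconfigured router present sum to 0.068232, so
  P(misconfigured router | latency alert, upstream ISP outage) = 0.068232 / 0.647778 ≈ 0.105

Pr(misconfigured router | latency alert, upstream ISP outage) ≈ 0.105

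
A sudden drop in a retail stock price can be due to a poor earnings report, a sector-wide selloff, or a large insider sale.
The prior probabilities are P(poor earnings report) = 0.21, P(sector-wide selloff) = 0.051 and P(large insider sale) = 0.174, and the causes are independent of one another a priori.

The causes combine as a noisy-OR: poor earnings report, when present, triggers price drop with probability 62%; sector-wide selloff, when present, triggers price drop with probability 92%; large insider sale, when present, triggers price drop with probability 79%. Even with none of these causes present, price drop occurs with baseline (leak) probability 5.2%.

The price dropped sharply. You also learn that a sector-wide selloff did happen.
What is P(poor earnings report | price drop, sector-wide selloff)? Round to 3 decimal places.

Under noisy-OR, P(price drop | causes) = 1 − (1−0.052)·∏(1−qᵢ) over the active causes.
P(price drop | sector-wide selloff) = 0.92416*0.79*0.826 + 0.984074*0.79*0.174 + 0.971181*0.21*0.826 + 0.993948*0.21*0.174 = 0.603051 + 0.135271 + 0.168461 + 0.036319 = 0.943102
Of this, 0.204780 comes from 0.168461 + 0.036319 (the poor earnings report=true cases).
P(poor earnings report | price drop, sector-wide selloff) = 0.204780 / 0.943102 ≈ 0.217

P(poor earnings report | price drop, sector-wide selloff) ≈ 0.217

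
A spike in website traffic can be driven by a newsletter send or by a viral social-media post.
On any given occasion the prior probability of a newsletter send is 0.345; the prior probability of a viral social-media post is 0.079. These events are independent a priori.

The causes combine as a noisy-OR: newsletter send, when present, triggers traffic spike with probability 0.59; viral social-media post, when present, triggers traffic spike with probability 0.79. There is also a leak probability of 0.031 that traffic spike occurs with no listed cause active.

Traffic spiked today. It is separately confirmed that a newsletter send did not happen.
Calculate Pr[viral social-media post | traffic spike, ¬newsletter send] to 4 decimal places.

Under noisy-OR, P(traffic spike | causes) = 1 − (1−0.031)·∏(1−qᵢ) over the active causes.
For the numerator, keep only viral social-media post=true terms: 0.79651·0.079 = 0.062924
The normalizing constant is 0.031·0.921 + 0.79651·0.079 = 0.091475
Posterior = 0.062924 / 0.091475 ≈ 0.6879

Pr[viral social-media post | traffic spike, ¬newsletter send] ≈ 0.6879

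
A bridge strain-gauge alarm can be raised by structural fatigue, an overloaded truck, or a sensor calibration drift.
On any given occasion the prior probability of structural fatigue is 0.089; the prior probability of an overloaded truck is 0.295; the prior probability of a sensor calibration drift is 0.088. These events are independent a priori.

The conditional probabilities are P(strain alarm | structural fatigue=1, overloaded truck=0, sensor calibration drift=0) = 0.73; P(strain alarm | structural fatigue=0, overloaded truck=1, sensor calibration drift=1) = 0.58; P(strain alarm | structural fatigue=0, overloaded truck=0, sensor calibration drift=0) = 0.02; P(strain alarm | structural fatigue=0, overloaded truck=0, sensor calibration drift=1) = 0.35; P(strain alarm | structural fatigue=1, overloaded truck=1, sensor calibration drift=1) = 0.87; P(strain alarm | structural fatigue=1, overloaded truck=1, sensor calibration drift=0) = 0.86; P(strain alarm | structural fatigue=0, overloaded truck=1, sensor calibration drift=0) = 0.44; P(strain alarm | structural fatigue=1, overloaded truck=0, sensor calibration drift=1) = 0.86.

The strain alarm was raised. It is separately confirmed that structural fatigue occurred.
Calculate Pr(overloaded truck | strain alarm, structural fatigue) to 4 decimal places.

Pr(overloaded truck | strain alarm, structural fatigue) ≈ 0.3270

For the numerator, keep only overloaded truck=true terms: 0.231374 + 0.022585 = 0.253959
Normalizer over all consistent configurations: 0.73*0.705*0.912 + 0.86*0.705*0.088 + 0.86*0.295*0.912 + 0.87*0.295*0.088 = 0.776674
P(overloaded truck | strain alarm, structural fatigue) = 0.253959/0.776674 ≈ 0.3270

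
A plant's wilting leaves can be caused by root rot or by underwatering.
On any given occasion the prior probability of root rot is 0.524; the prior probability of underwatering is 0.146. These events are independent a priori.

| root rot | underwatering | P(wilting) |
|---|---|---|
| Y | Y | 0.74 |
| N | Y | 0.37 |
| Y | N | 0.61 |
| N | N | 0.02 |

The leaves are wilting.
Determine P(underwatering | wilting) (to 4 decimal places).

By total probability over the 4 (root rot, underwatering) configurations:
  P(wilting) = 0.02×0.476×0.854 + 0.37×0.476×0.146 + 0.61×0.524×0.854 + 0.74×0.524×0.146
        = 0.008130 + 0.025714 + 0.272973 + 0.056613 = 0.363430
Keeping only the underwatering-present terms gives 0.082327, so
  P(underwatering | wilting) = 0.082327 / 0.363430 ≈ 0.2265

P(underwatering | wilting) ≈ 0.2265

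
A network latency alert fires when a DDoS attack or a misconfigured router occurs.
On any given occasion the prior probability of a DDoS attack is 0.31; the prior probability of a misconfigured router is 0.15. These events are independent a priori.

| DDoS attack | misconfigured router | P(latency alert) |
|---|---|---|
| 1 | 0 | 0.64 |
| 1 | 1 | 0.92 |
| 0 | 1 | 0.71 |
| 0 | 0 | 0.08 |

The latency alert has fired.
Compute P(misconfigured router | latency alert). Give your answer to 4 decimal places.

P(latency alert) = 0.08·0.69·0.85 + 0.71·0.69·0.15 + 0.64·0.31·0.85 + 0.92·0.31·0.15 = 0.046920 + 0.073485 + 0.168640 + 0.042780 = 0.331825
Restricting to configurations with misconfigured router present: 0.073485 + 0.042780 = 0.116265.
Hence the posterior is 0.116265/0.331825 ≈ 0.3504.

P(misconfigured router | latency alert) ≈ 0.3504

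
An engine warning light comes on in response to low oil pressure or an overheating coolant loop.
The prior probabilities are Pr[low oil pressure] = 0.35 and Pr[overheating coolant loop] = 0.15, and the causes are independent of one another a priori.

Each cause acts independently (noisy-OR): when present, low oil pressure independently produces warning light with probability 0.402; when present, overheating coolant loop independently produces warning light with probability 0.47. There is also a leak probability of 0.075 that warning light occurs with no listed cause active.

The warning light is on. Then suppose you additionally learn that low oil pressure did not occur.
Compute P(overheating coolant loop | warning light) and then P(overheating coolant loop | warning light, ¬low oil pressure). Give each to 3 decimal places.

P(overheating coolant loop | warning light) ≈ 0.332; P(overheating coolant loop | warning light, ¬low oil pressure) ≈ 0.545

Under noisy-OR, P(warning light | causes) = 1 − (1−0.075)·∏(1−qᵢ) over the active causes.
By total probability over the 4 (low oil pressure, overheating coolant loop) configurations:
  P(warning light) = 0.075·0.65·0.85 + 0.50975·0.65·0.15 + 0.44685·0.35·0.85 + 0.70683·0.35·0.15
        = 0.041438 + 0.049701 + 0.132938 + 0.037109 = 0.261186
Configurations with overheating coolant loop contribute 0.086810, so
  P(overheating coolant loop | warning light) = 0.086810 / 0.261186 ≈ 0.332

With the extra evidence:
Weight on overheating coolant loop=true, given the evidence: 0.50975*0.15 = 0.076463
Denominator P(warning light | ¬low oil pressure): 0.075*0.85 + 0.50975*0.15 = 0.140213
Posterior = 0.076463 / 0.140213 ≈ 0.545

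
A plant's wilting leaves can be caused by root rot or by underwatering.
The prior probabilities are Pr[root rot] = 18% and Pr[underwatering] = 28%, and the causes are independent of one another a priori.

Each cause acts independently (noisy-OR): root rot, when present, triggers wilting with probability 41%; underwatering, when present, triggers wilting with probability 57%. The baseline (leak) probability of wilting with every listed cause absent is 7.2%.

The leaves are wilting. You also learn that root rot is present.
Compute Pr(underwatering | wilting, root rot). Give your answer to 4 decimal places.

Pr(underwatering | wilting, root rot) ≈ 0.3965

Under noisy-OR, P(wilting | causes) = 1 − (1−0.072)·∏(1−qᵢ) over the active causes.
By total probability over both values of underwatering:
  P(wilting | root rot) = 0.45248·0.72 + 0.764566·0.28
        = 0.325786 + 0.214078 = 0.539864
Configurations with underwatering contribute 0.214078, so
  P(underwatering | wilting, root rot) = 0.214078 / 0.539864 ≈ 0.3965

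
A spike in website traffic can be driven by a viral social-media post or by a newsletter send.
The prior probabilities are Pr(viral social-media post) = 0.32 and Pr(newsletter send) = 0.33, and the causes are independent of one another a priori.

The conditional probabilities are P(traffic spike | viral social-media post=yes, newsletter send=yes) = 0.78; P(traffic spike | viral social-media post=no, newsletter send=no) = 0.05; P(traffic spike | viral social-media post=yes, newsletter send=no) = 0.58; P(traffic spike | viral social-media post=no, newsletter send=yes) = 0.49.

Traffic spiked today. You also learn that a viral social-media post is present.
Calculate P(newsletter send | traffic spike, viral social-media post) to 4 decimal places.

P(newsletter send | traffic spike, viral social-media post) ≈ 0.3985

Weight on newsletter send=true, given the evidence: 0.78·0.33 = 0.257400
The normalizing constant is 0.58·0.67 + 0.78·0.33 = 0.646000
P(newsletter send | traffic spike, viral social-media post) = 0.257400/0.646000 ≈ 0.3985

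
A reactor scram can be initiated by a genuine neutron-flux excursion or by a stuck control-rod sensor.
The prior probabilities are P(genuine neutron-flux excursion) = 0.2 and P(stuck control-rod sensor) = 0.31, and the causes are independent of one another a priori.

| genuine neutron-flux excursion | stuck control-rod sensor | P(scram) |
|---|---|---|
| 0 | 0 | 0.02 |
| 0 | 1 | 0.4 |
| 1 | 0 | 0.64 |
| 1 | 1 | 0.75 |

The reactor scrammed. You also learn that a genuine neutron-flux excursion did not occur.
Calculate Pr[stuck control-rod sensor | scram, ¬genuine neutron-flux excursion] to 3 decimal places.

Pr[stuck control-rod sensor | scram, ¬genuine neutron-flux excursion] ≈ 0.900

Sum P(scram|·) weighted by the priors over both values of stuck control-rod sensor:
  P(scram | ¬genuine neutron-flux excursion) = 0.02*0.69 + 0.4*0.31
        = 0.013800 + 0.124000 = 0.137800
Keeping only the stuck control-rod sensor-present terms gives 0.124000, so
  P(stuck control-rod sensor | scram, ¬genuine neutron-flux excursion) = 0.124000 / 0.137800 ≈ 0.900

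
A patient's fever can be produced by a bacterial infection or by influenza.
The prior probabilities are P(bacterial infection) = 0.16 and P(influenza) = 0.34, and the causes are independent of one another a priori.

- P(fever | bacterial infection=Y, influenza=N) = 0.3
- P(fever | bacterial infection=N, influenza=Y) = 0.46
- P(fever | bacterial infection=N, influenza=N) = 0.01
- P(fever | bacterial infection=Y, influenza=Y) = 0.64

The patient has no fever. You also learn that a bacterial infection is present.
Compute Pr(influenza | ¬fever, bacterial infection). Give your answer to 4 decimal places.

Pr(influenza | ¬fever, bacterial infection) ≈ 0.2094

Weight on influenza=true, given the evidence: 0.36·0.34 = 0.122400
Normalizer over all consistent configurations: 0.7·0.66 + 0.36·0.34 = 0.584400
Posterior = 0.122400 / 0.584400 ≈ 0.2094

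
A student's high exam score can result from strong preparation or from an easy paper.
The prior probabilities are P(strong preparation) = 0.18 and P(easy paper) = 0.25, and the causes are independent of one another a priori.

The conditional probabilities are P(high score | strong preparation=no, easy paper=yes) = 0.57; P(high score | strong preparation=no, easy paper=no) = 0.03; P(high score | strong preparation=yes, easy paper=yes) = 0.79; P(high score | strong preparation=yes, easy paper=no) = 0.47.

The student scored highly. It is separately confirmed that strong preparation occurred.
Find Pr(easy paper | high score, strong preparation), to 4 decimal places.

P(high score | strong preparation) = 0.47*0.75 + 0.79*0.25 = 0.352500 + 0.197500 = 0.550000
The easy paper-present share is 0.79*0.25 = 0.197500.
So P(easy paper | high score, strong preparation) = 0.197500/0.550000 ≈ 0.3591.

Pr(easy paper | high score, strong preparation) ≈ 0.3591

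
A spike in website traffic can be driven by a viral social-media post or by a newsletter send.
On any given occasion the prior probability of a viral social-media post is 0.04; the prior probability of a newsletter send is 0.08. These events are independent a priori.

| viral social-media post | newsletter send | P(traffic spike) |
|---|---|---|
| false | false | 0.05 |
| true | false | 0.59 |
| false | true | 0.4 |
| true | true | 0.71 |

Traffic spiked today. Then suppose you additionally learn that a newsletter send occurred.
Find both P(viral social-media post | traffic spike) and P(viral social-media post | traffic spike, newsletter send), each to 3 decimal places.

P(viral social-media post | traffic spike) ≈ 0.243; P(viral social-media post | traffic spike, newsletter send) ≈ 0.069

For the numerator, keep only viral social-media post=true terms: 0.021712 + 0.002272 = 0.023984
Normalizer over all consistent configurations: 0.05×0.96×0.92 + 0.4×0.96×0.08 + 0.59×0.04×0.92 + 0.71×0.04×0.08 = 0.098864
P(viral social-media post | traffic spike) = 0.023984/0.098864 ≈ 0.243

Now condition on the additional information:
Enumerate both values of viral social-media post and weight by the priors:
  P(traffic spike | newsletter send) = 0.4*0.96 + 0.71*0.04
        = 0.384000 + 0.028400 = 0.412400
The terms with viral social-media post present sum to 0.028400, so
  P(viral social-media post | traffic spike, newsletter send) = 0.028400 / 0.412400 ≈ 0.069
— newsletter send explains away the evidence for viral social-media post.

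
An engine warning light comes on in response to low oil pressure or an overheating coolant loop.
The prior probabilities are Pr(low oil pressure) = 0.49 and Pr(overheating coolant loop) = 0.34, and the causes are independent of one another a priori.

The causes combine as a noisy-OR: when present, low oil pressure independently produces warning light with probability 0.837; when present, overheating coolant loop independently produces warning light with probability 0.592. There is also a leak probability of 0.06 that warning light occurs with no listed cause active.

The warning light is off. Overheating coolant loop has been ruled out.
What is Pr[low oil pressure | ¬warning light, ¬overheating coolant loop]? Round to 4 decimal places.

Pr[low oil pressure | ¬warning light, ¬overheating coolant loop] ≈ 0.1354

Under noisy-OR, P(warning light | causes) = 1 − (1−0.06)·∏(1−qᵢ) over the active causes.
Sum P(¬warning light|·) weighted by the priors over both values of low oil pressure:
  P(¬warning light | ¬overheating coolant loop) = 0.94×0.51 + 0.15322×0.49
        = 0.479400 + 0.075078 = 0.554478
Keeping only the low oil pressure-present terms gives 0.075078, so
  P(low oil pressure | ¬warning light, ¬overheating coolant loop) = 0.075078 / 0.554478 ≈ 0.1354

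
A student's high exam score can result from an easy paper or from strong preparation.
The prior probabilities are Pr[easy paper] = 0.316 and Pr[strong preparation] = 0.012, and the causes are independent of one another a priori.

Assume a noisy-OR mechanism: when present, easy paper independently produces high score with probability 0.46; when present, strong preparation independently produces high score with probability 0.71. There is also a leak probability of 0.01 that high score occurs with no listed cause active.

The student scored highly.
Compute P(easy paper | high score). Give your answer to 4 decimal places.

Under noisy-OR, P(high score | causes) = 1 − (1−0.01)·∏(1−qᵢ) over the active causes.
Sum P(high score|·) weighted by the priors over the 4 (easy paper, strong preparation) configurations:
  P(high score) = 0.01*0.684*0.988 + 0.7129*0.684*0.012 + 0.4654*0.316*0.988 + 0.844966*0.316*0.012
        = 0.006758 + 0.005851 + 0.145302 + 0.003204 = 0.161115
The terms with easy paper present sum to 0.148506, so
  P(easy paper | high score) = 0.148506 / 0.161115 ≈ 0.9217

P(easy paper | high score) ≈ 0.9217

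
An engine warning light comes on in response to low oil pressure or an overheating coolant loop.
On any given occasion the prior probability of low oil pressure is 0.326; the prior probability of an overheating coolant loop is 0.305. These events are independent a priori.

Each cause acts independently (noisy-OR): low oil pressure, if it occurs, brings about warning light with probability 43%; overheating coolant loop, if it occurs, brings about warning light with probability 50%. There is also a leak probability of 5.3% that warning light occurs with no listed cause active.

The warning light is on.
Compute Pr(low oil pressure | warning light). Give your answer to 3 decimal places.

Under noisy-OR, P(warning light | causes) = 1 − (1−0.053)·∏(1−qᵢ) over the active causes.
By total probability over the 4 (low oil pressure, overheating coolant loop) configurations:
  P(warning light) = 0.053·0.674·0.695 + 0.5265·0.674·0.305 + 0.46021·0.326·0.695 + 0.730105·0.326·0.305
        = 0.024827 + 0.108233 + 0.104270 + 0.072594 = 0.309924
Configurations with low oil pressure contribute 0.176864, so
  P(low oil pressure | warning light) = 0.176864 / 0.309924 ≈ 0.571

Pr(low oil pressure | warning light) ≈ 0.571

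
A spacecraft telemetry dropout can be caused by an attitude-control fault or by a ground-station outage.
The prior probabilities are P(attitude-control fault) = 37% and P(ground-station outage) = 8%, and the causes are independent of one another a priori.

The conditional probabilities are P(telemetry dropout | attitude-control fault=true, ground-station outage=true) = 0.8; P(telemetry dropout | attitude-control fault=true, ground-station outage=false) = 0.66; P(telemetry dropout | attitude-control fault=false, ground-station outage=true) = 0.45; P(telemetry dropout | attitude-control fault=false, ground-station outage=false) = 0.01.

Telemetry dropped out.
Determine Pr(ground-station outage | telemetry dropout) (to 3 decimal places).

Pr(ground-station outage | telemetry dropout) ≈ 0.167

P(telemetry dropout) = 0.01*0.63*0.92 + 0.45*0.63*0.08 + 0.66*0.37*0.92 + 0.8*0.37*0.08 = 0.005796 + 0.022680 + 0.224664 + 0.023680 = 0.276820
The ground-station outage-present share is 0.022680 + 0.023680 = 0.046360.
Hence the posterior is 0.046360/0.276820 ≈ 0.167.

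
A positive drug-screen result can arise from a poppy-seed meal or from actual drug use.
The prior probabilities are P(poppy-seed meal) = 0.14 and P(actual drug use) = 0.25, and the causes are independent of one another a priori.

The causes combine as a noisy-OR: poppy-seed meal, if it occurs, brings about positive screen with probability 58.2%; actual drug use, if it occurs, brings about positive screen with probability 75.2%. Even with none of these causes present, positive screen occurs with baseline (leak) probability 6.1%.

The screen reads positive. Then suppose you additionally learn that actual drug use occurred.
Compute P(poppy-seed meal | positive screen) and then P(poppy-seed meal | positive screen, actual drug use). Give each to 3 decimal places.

P(poppy-seed meal | positive screen) ≈ 0.318; P(poppy-seed meal | positive screen, actual drug use) ≈ 0.161

Under noisy-OR, P(positive screen | causes) = 1 − (1−0.061)·∏(1−qᵢ) over the active causes.
Sum P(positive screen|·) weighted by the priors over the 4 (poppy-seed meal, actual drug use) configurations:
  P(positive screen) = 0.061×0.86×0.75 + 0.767128×0.86×0.25 + 0.607498×0.14×0.75 + 0.90266×0.14×0.25
        = 0.039345 + 0.164933 + 0.063787 + 0.031593 = 0.299658
The terms with poppy-seed meal present sum to 0.095380, so
  P(poppy-seed meal | positive screen) = 0.095380 / 0.299658 ≈ 0.318

Now also conditioning on actual drug use=true:
By total probability over both values of poppy-seed meal:
  P(positive screen | actual drug use) = 0.767128·0.86 + 0.90266·0.14
        = 0.659730 + 0.126372 = 0.786102
Configurations with poppy-seed meal contribute 0.126372, so
  P(poppy-seed meal | positive screen, actual drug use) = 0.126372 / 0.786102 ≈ 0.161
This is intercausal reasoning (explaining away): once actual drug use accounts for the positive screen, poppy-seed meal becomes less likely.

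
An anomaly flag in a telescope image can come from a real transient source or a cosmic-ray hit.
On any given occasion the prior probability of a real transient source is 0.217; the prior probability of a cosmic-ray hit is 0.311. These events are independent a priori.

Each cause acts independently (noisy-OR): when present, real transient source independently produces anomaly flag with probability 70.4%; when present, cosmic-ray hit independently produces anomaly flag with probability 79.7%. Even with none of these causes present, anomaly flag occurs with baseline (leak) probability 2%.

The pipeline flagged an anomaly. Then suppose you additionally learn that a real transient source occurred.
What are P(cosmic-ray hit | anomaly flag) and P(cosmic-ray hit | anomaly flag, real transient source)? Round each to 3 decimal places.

P(cosmic-ray hit | anomaly flag) ≈ 0.689; P(cosmic-ray hit | anomaly flag, real transient source) ≈ 0.374

Under noisy-OR, P(anomaly flag | causes) = 1 − (1−0.02)·∏(1−qᵢ) over the active causes.
For the numerator, keep only cosmic-ray hit=true terms: 0.195069 + 0.063513 = 0.258582
Normalizer over all consistent configurations: 0.02*0.783*0.689 + 0.80106*0.783*0.311 + 0.70992*0.217*0.689 + 0.941114*0.217*0.311 = 0.375514
P(cosmic-ray hit | anomaly flag) = 0.258582/0.375514 ≈ 0.689

Now also conditioning on real transient source=true:
By total probability over both values of cosmic-ray hit:
  P(anomaly flag | real transient source) = 0.70992*0.689 + 0.941114*0.311
        = 0.489135 + 0.292686 = 0.781821
The terms with cosmic-ray hit present sum to 0.292686, so
  P(cosmic-ray hit | anomaly flag, real transient source) = 0.292686 / 0.781821 ≈ 0.374
Conditioning on real transient source lowers the posterior on cosmic-ray hit: the classic explaining-away effect in a common-effect structure.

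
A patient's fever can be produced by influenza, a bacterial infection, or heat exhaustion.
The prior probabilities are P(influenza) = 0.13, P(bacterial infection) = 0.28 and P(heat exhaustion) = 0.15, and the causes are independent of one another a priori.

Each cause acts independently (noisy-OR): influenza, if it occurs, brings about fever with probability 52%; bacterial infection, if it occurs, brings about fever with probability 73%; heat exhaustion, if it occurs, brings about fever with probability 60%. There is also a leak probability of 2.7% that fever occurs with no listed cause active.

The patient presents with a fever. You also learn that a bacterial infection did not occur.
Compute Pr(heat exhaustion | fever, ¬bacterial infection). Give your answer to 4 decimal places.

Under noisy-OR, P(fever | causes) = 1 − (1−0.027)·∏(1−qᵢ) over the active causes.
By total probability over the 4 (influenza, heat exhaustion) configurations:
  P(fever | ¬bacterial infection) = 0.027·0.87·0.85 + 0.6108·0.87·0.15 + 0.53296·0.13·0.85 + 0.813184·0.13·0.15
        = 0.019966 + 0.079709 + 0.058892 + 0.015857 = 0.174424
The terms with heat exhaustion present sum to 0.095566, so
  P(heat exhaustion | fever, ¬bacterial infection) = 0.095566 / 0.174424 ≈ 0.5479

Pr(heat exhaustion | fever, ¬bacterial infection) ≈ 0.5479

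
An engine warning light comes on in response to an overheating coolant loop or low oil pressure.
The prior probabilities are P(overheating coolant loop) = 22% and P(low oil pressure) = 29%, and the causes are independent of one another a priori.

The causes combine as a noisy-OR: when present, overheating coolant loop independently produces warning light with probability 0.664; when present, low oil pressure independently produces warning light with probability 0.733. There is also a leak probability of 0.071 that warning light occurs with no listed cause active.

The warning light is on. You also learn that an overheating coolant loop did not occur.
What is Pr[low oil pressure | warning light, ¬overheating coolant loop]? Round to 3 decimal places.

Under noisy-OR, P(warning light | causes) = 1 − (1−0.071)·∏(1−qᵢ) over the active causes.
Enumerate both values of low oil pressure and weight by the priors:
  P(warning light | ¬overheating coolant loop) = 0.071·0.71 + 0.751957·0.29
        = 0.050410 + 0.218068 = 0.268478
The terms with low oil pressure present sum to 0.218068, so
  P(low oil pressure | warning light, ¬overheating coolant loop) = 0.218068 / 0.268478 ≈ 0.812

Pr[low oil pressure | warning light, ¬overheating coolant loop] ≈ 0.812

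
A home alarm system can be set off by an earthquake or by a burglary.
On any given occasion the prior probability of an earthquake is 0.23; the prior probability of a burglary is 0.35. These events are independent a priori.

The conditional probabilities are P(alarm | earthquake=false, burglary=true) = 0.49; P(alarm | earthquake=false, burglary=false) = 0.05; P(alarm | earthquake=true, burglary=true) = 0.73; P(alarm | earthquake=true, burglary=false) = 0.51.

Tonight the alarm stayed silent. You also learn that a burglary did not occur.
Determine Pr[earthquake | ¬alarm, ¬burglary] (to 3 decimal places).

Sum P(¬alarm|·) weighted by the priors over both values of earthquake:
  P(¬alarm | ¬burglary) = 0.95×0.77 + 0.49×0.23
        = 0.731500 + 0.112700 = 0.844200
Keeping only the earthquake-present terms gives 0.112700, so
  P(earthquake | ¬alarm, ¬burglary) = 0.112700 / 0.844200 ≈ 0.133

Pr[earthquake | ¬alarm, ¬burglary] ≈ 0.133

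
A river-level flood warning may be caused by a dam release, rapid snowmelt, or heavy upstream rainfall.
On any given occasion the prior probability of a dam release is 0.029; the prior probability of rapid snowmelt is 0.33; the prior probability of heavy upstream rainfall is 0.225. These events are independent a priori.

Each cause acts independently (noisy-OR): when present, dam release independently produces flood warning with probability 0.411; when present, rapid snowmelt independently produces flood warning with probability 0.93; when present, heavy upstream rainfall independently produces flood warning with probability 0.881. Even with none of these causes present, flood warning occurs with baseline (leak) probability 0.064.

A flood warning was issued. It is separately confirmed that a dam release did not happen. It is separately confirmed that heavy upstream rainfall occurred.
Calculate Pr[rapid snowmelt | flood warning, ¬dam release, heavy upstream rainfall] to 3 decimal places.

Under noisy-OR, P(flood warning | causes) = 1 − (1−0.064)·∏(1−qᵢ) over the active causes.
P(flood warning | ¬dam release, heavy upstream rainfall) = 0.888616·0.67 + 0.992203·0.33 = 0.595373 + 0.327427 = 0.922800
The rapid snowmelt-present share is 0.992203·0.33 = 0.327427.
So P(rapid snowmelt | flood warning, ¬dam release, heavy upstream rainfall) = 0.327427/0.922800 ≈ 0.355.

Pr[rapid snowmelt | flood warning, ¬dam release, heavy upstream rainfall] ≈ 0.355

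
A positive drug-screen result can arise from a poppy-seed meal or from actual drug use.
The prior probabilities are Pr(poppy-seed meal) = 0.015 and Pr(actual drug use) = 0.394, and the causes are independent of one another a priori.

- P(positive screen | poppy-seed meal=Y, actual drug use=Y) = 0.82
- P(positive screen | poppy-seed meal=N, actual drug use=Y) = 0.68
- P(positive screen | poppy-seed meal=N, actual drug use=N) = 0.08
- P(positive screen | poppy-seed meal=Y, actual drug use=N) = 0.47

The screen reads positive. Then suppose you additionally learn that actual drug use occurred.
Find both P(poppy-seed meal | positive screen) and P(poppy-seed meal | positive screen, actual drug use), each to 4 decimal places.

P(poppy-seed meal | positive screen) ≈ 0.0284; P(poppy-seed meal | positive screen, actual drug use) ≈ 0.0180

P(positive screen) = 0.08·0.985·0.606 + 0.68·0.985·0.394 + 0.47·0.015·0.606 + 0.82·0.015·0.394 = 0.047753 + 0.263901 + 0.004272 + 0.004846 = 0.320772
Restricting to configurations with poppy-seed meal present: 0.004272 + 0.004846 = 0.009118.
So P(poppy-seed meal | positive screen) = 0.009118/0.320772 ≈ 0.0284.

Now condition on the additional information:
Weight on poppy-seed meal=true, given the evidence: 0.82×0.015 = 0.012300
Normalizer over all consistent configurations: 0.68×0.985 + 0.82×0.015 = 0.682100
P(poppy-seed meal | positive screen, actual drug use) = 0.012300/0.682100 ≈ 0.0180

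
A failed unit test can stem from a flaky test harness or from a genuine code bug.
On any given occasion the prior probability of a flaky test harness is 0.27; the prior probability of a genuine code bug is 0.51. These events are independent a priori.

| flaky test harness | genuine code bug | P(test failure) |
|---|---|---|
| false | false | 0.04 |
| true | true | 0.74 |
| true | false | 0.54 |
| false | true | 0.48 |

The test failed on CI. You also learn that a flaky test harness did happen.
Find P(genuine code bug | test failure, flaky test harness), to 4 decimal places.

P(test failure | flaky test harness) = 0.54·0.49 + 0.74·0.51 = 0.264600 + 0.377400 = 0.642000
Of this, 0.377400 comes from 0.74·0.51 (the genuine code bug=true cases).
So P(genuine code bug | test failure, flaky test harness) = 0.377400/0.642000 ≈ 0.5879.

P(genuine code bug | test failure, flaky test harness) ≈ 0.5879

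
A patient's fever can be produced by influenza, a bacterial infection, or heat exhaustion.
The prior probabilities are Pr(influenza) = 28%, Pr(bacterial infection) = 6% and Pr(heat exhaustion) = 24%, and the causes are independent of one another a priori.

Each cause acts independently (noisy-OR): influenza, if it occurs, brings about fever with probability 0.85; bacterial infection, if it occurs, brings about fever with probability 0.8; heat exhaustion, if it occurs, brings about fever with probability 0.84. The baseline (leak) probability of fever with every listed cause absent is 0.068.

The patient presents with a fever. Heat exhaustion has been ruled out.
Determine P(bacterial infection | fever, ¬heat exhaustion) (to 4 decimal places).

Under noisy-OR, P(fever | causes) = 1 − (1−0.068)·∏(1−qᵢ) over the active causes.
Enumerate the 4 (influenza, bacterial infection) configurations and weight by the priors:
  P(fever | ¬heat exhaustion) = 0.068·0.72·0.94 + 0.8136·0.72·0.06 + 0.8602·0.28·0.94 + 0.97204·0.28·0.06
        = 0.046022 + 0.035148 + 0.226405 + 0.016330 = 0.323905
Keeping only the bacterial infection-present terms gives 0.051478, so
  P(bacterial infection | fever, ¬heat exhaustion) = 0.051478 / 0.323905 ≈ 0.1589

P(bacterial infection | fever, ¬heat exhaustion) ≈ 0.1589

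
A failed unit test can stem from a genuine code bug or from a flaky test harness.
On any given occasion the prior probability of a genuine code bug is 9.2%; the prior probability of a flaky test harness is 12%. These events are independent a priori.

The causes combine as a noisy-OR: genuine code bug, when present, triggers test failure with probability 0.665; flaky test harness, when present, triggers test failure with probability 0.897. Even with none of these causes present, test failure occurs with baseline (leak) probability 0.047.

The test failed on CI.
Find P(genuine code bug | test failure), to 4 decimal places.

Under noisy-OR, P(test failure | causes) = 1 − (1−0.047)·∏(1−qᵢ) over the active causes.
Enumerate the 4 (genuine code bug, flaky test harness) configurations and weight by the priors:
  P(test failure) = 0.047·0.908·0.88 + 0.901841·0.908·0.12 + 0.680745·0.092·0.88 + 0.967117·0.092·0.12
        = 0.037555 + 0.098265 + 0.055113 + 0.010677 = 0.201610
Configurations with genuine code bug contribute 0.065790, so
  P(genuine code bug | test failure) = 0.065790 / 0.201610 ≈ 0.3263

P(genuine code bug | test failure) ≈ 0.3263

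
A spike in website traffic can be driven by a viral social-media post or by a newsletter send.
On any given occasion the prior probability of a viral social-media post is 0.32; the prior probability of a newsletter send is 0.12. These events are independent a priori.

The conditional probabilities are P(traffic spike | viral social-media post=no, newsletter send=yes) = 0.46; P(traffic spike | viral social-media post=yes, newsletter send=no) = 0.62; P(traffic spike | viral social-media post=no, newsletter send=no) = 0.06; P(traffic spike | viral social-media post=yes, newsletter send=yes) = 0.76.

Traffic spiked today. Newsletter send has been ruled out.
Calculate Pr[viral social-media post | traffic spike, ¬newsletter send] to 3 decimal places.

Pr[viral social-media post | traffic spike, ¬newsletter send] ≈ 0.829

Weight on viral social-media post=true, given the evidence: 0.62·0.32 = 0.198400
Normalizer over all consistent configurations: 0.06·0.68 + 0.62·0.32 = 0.239200
Posterior = 0.198400 / 0.239200 ≈ 0.829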